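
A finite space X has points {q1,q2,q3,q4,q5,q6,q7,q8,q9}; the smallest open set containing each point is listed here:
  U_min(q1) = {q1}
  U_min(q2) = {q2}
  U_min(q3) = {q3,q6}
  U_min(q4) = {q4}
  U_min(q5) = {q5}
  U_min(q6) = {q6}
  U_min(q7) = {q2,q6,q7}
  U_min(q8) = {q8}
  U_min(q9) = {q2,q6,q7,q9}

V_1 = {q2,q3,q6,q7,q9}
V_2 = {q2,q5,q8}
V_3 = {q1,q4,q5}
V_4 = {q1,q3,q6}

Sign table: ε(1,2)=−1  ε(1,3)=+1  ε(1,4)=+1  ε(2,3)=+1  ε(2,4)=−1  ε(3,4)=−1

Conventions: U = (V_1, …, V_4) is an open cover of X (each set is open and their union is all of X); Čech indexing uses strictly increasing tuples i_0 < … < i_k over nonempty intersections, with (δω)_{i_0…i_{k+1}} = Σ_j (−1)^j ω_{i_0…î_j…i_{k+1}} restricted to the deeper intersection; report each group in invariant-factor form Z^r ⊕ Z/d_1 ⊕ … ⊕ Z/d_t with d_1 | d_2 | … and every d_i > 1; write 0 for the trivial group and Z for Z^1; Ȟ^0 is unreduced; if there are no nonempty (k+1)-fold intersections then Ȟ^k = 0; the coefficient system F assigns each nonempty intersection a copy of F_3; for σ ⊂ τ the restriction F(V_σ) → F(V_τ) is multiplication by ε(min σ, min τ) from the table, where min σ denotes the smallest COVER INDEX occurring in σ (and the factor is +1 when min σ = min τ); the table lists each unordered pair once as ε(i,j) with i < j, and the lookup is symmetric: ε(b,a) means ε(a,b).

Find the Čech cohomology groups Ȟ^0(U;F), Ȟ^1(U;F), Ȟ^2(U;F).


intersection data:
  V12={q2} V14={q3,q6} V23={q5} V34={q1}
C dims 4,4; δ0: rk_F3 3
Ȟ^0 = (4 − 3) − 0 = 1, so Ȟ^0 ≅ Z/3
Ȟ^1 = (4 − 0) − 3 = 1, so Ȟ^1 ≅ Z/3
Ȟ^2 = (0 − 0) − 0 = 0, so Ȟ^2 ≅ 0

Ȟ^0 = Z/3, Ȟ^1 = Z/3 and Ȟ^2 = 0


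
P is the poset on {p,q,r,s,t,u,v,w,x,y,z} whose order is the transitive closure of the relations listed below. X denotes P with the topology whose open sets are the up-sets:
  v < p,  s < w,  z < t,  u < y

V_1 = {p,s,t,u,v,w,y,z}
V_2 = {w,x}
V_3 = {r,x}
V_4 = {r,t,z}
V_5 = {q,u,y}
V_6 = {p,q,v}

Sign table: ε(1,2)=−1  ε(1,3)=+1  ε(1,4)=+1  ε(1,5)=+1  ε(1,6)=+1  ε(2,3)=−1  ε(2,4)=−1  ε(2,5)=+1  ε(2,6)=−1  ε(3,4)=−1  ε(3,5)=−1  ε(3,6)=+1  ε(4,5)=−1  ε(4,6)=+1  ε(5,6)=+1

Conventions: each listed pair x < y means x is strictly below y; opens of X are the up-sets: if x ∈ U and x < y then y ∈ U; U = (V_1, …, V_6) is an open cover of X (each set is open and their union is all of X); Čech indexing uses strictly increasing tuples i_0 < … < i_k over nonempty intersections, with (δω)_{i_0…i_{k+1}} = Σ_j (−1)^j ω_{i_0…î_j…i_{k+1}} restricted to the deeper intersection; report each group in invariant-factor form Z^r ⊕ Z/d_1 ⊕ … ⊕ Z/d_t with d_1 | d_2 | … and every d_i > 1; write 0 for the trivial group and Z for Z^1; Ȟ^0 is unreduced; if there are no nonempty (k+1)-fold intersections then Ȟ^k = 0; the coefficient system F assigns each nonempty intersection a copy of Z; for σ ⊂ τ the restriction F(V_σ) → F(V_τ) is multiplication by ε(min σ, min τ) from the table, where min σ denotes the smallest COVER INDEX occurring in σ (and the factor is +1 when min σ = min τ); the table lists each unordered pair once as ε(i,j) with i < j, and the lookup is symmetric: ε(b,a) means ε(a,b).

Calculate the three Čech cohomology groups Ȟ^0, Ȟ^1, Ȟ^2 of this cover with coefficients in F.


Ȟ^0 ≅ 0, Ȟ^1 ≅ Z ⊕ Z/2 and Ȟ^2 ≅ 0

nerve simplices:
  V12={w} V14={t,z} V15={u,y} V16={p,v} V23={x} V34={r} V56={q}
C dims 6,7; δ0: rk 6, SNF 1^5·2
degree 0: 6−6−0 = 0 → Ȟ^0 ≅ 0
degree 1: 7−0−6 = 1 plus torsion [2] → Ȟ^1 ≅ Z ⊕ Z/2
degree 2: 0−0−0 = 0 → Ȟ^2 ≅ 0


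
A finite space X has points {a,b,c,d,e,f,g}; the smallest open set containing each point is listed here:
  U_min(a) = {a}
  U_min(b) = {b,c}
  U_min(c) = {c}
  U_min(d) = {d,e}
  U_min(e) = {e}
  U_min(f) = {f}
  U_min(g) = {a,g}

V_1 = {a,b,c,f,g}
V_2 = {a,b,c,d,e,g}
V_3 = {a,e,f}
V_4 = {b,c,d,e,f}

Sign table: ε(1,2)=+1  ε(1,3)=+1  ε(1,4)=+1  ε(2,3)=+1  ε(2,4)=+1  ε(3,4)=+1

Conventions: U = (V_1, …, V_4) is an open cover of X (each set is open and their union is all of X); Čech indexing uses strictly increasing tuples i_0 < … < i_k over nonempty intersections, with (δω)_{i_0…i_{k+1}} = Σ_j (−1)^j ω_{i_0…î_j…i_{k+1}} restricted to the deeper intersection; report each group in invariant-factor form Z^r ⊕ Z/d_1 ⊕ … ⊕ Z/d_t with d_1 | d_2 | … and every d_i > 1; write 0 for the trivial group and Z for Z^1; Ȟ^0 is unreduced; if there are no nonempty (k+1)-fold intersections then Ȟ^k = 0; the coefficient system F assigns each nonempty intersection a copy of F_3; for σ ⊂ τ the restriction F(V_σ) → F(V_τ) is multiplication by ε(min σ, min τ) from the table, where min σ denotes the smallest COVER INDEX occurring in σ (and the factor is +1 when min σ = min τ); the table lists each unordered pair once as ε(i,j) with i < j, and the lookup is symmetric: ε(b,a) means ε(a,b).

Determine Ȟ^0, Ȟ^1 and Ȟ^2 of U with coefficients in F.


Ȟ^0 = Z/3, Ȟ^1 = 0, Ȟ^2 = Z/3

nerve simplices:
  V12={a,b,c,g} V13={a,f} V14={b,c,f} V23={a,e} V24={b,c,d,e} V34={e,f}
  V123={a} V124={b,c} V134={f} V234={e}
C dims 4,6,4; δ0: rk_F3 3; δ1: rk_F3 3
degree 0: 4−3−0 = 1 → Ȟ^0 ≅ Z/3
degree 1: 6−3−3 = 0 → Ȟ^1 ≅ 0
degree 2: 4−0−3 = 1 → Ȟ^2 ≅ Z/3


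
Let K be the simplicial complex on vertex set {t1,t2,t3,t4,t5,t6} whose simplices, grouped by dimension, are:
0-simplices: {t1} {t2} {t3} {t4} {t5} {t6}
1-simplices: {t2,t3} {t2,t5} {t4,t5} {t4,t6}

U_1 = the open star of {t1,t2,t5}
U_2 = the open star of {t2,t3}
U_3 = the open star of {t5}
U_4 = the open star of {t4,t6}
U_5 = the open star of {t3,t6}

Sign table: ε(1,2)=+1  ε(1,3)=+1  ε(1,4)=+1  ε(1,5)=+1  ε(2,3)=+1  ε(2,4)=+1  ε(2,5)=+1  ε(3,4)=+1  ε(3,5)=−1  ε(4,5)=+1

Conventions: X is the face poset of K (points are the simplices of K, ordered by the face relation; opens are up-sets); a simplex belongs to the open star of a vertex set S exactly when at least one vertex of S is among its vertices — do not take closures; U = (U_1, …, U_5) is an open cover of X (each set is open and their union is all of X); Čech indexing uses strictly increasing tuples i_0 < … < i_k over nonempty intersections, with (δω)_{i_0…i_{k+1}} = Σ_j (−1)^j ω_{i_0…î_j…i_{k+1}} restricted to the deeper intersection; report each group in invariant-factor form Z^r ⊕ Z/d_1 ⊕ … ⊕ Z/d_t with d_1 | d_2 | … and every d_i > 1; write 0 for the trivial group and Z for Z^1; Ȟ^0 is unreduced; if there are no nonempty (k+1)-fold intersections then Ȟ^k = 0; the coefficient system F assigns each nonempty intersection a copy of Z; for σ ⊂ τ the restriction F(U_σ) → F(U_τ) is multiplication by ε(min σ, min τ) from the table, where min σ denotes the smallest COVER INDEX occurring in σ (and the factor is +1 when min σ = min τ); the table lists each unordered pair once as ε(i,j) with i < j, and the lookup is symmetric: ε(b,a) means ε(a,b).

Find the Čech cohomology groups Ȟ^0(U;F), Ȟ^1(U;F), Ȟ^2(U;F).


Ȟ^0 ≅ Z, Ȟ^1 ≅ Z and Ȟ^2 ≅ 0

nerve of the cover:
  U1={{t1},{t2},{t5},{t2,t3},{t2,t5},{t4,t5}} U2={{t2},{t3},{t2,t3},{t2,t5}} U3={{t5},{t2,t5},{t4,t5}} U4={{t4},{t6},{t4,t5},{t4,t6}} U5={{t3},{t6},{t2,t3},{t4,t6}}
  U12={{t2},{t2,t3},{t2,t5}} U13={{t5},{t2,t5},{t4,t5}} U14={{t4,t5}} U15={{t2,t3}} U23={{t2,t5}} U25={{t3},{t2,t3}} U34={{t4,t5}} U45={{t6},{t4,t6}}
  U123={{t2,t5}} U125={{t2,t3}} U134={{t4,t5}}
C dims 5,8,3; δ0: rk 4, SNF 1^4; δ1: rk 3, SNF 1^3
Ȟ^0 = (5 − 4) − 0 = 1, so Ȟ^0 ≅ Z
Ȟ^1 = (8 − 3) − 4 = 1, so Ȟ^1 ≅ Z
Ȟ^2 = (3 − 0) − 3 = 0, so Ȟ^2 ≅ 0


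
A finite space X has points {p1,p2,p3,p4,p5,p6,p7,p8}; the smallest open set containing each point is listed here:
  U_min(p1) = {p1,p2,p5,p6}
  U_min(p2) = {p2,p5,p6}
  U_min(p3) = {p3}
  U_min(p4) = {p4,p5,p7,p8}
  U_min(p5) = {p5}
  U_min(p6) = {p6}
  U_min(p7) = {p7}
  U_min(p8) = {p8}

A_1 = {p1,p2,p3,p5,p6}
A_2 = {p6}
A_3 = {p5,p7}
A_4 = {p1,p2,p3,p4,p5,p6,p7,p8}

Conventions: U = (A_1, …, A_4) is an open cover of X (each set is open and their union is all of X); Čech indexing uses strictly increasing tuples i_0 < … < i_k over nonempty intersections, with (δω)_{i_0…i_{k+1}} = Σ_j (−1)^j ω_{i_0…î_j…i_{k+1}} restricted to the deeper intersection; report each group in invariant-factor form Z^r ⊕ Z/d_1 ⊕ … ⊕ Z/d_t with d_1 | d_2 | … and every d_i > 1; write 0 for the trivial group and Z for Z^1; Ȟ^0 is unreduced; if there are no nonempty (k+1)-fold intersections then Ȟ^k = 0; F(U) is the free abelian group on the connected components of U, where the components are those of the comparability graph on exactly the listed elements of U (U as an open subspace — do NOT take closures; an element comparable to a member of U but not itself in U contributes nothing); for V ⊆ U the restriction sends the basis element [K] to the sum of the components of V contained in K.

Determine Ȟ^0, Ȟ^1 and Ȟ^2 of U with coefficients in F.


Ȟ^0 ≅ Z^2; Ȟ^1 ≅ 0; Ȟ^2 ≅ 0

nonempty intersections:
  A12={p6} A13={p5} A14={p1,p2,p3,p5,p6} A24={p6} A34={p5,p7}
  A124={p6} A134={p5}
components per intersection:
  A1: {p1,p2,p5,p6} {p3}
  A2: {p6}
  A3: {p5} {p7}
  A4: {p1,p2,p4,p5,p6,p7,p8} {p3}
  A12: {p6}
  A13: {p5}
  A14: {p1,p2,p5,p6} {p3}
  A24: {p6}
  A34: {p5} {p7}
  A124: {p6}
  A134: {p5}
C dims 7,7,2; δ0: rk 5, SNF 1^5; δ1: rk 2, SNF 1^2
Ȟ^0: (7−5)−0=2 ⇒ Z^2
Ȟ^1: (7−2)−5=0 ⇒ 0
Ȟ^2: (2−0)−2=0 ⇒ 0


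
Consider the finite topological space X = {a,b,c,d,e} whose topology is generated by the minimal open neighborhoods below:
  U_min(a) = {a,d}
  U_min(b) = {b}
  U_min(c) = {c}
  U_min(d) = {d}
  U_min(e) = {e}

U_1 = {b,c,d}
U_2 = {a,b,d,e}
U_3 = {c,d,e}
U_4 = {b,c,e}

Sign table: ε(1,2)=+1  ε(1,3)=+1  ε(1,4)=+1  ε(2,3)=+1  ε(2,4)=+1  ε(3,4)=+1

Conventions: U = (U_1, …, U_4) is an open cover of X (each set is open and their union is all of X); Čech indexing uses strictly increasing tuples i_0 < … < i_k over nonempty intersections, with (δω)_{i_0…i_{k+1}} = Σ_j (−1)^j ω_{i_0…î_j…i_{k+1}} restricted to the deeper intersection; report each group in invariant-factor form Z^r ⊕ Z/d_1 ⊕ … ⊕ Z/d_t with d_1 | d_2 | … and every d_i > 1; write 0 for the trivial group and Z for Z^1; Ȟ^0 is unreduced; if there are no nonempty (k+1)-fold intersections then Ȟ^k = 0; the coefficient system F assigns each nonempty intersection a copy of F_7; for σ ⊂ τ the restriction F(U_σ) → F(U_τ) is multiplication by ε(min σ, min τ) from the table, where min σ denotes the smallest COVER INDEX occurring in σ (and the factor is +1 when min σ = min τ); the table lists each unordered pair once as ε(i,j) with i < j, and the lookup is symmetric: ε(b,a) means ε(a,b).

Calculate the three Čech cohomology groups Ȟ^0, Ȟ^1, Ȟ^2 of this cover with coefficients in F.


nonempty intersections:
  U12={b,d} U13={c,d} U14={b,c} U23={d,e} U24={b,e} U34={c,e}
  U123={d} U124={b} U134={c} U234={e}
C dims 4,6,4; δ0: rk_F7 3; δ1: rk_F7 3
Ȟ^0: (4−3)−0=1 ⇒ Z/7
Ȟ^1: (6−3)−3=0 ⇒ 0
Ȟ^2: (4−0)−3=1 ⇒ Z/7

Ȟ^0 ≅ Z/7; Ȟ^1 ≅ 0; Ȟ^2 ≅ Z/7


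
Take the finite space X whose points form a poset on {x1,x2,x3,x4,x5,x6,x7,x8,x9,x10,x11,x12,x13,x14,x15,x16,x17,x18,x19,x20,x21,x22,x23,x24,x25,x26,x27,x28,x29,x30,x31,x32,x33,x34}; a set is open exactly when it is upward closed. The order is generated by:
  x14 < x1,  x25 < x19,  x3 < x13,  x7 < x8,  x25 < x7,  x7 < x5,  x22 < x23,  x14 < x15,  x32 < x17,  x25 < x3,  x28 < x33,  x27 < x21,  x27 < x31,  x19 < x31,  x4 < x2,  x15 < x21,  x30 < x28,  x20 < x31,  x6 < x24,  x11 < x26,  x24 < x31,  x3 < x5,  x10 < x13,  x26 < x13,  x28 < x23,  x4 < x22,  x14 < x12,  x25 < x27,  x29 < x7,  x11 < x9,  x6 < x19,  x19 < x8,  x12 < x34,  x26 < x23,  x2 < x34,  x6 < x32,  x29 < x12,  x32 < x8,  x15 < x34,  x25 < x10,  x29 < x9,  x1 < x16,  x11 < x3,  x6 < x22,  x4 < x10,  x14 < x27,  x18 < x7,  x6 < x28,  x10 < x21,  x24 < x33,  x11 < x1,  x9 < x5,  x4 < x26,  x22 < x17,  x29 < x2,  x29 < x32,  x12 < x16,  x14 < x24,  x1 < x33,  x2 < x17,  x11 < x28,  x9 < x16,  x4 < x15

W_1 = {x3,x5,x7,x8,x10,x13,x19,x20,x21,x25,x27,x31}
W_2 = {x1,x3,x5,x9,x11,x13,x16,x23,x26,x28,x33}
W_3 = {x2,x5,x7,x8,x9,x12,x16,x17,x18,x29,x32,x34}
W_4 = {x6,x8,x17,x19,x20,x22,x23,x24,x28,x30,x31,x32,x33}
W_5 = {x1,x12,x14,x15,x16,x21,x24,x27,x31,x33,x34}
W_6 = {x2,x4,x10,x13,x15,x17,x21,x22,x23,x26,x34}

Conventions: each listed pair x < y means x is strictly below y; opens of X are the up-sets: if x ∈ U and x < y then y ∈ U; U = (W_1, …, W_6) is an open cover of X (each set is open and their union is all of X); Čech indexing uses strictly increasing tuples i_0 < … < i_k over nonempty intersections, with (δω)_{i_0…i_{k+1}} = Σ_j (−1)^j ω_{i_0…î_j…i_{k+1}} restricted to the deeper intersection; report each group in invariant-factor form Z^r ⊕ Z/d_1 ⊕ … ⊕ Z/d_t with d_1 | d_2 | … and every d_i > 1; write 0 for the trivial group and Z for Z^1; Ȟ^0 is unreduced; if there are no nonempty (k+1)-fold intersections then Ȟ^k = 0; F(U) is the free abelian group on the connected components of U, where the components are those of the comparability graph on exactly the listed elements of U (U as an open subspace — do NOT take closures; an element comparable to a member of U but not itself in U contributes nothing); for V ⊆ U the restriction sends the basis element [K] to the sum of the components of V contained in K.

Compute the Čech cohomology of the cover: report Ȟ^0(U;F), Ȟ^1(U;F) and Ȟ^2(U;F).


nerve of the cover:
  W12={x3,x5,x13} W13={x5,x7,x8} W14={x8,x19,x20,x31} W15={x21,x27,x31} W16={x10,x13,x21} W23={x5,x9,x16} W24={x23,x28,x33} W25={x1,x16,x33} W26={x13,x23,x26} W34={x8,x17,x32} W35={x12,x16,x34} W36={x2,x17,x34} W45={x24,x31,x33} W46={x17,x22,x23} W56={x15,x21,x34}
  W123={x5} W126={x13} W134={x8} W145={x31} W156={x21} W235={x16} W245={x33} W246={x23} W346={x17} W356={x34}
components per intersection:
  W1: {x3,x5,x7,x8,x10,x13,x19,x20,x21,x25,x27,x31}
  W2: {x1,x3,x5,x9,x11,x13,x16,x23,x26,x28,x33}
  W3: {x2,x5,x7,x8,x9,x12,x16,x17,x18,x29,x32,x34}
  W4: {x6,x8,x17,x19,x20,x22,x23,x24,x28,x30,x31,x32,x33}
  W5: {x1,x12,x14,x15,x16,x21,x24,x27,x31,x33,x34}
  W6: {x2,x4,x10,x13,x15,x17,x21,x22,x23,x26,x34}
  W12: {x3,x5,x13}
  W13: {x5,x7,x8}
  W14: {x8,x19,x20,x31}
  W15: {x21,x27,x31}
  W16: {x10,x13,x21}
  W23: {x5,x9,x16}
  W24: {x23,x28,x33}
  W25: {x1,x16,x33}
  W26: {x13,x23,x26}
  W34: {x8,x17,x32}
  W35: {x12,x16,x34}
  W36: {x2,x17,x34}
  W45: {x24,x31,x33}
  W46: {x17,x22,x23}
  W56: {x15,x21,x34}
  W123: {x5}
  W126: {x13}
  W134: {x8}
  W145: {x31}
  W156: {x21}
  W235: {x16}
  W245: {x33}
  W246: {x23}
  W346: {x17}
  W356: {x34}
C dims 6,15,10; δ0: rk 5, SNF 1^5; δ1: rk 10, SNF 1^9·2
Ȟ^0 = (6 − 5) − 0 = 1, so Ȟ^0 ≅ Z
Ȟ^1 = (15 − 10) − 5 = 0, so Ȟ^1 ≅ 0
Ȟ^2 = (10 − 0) − 10 = 0 plus torsion [2], so Ȟ^2 ≅ Z/2

Ȟ^0 ≅ Z,  Ȟ^1 ≅ 0,  Ȟ^2 ≅ Z/2


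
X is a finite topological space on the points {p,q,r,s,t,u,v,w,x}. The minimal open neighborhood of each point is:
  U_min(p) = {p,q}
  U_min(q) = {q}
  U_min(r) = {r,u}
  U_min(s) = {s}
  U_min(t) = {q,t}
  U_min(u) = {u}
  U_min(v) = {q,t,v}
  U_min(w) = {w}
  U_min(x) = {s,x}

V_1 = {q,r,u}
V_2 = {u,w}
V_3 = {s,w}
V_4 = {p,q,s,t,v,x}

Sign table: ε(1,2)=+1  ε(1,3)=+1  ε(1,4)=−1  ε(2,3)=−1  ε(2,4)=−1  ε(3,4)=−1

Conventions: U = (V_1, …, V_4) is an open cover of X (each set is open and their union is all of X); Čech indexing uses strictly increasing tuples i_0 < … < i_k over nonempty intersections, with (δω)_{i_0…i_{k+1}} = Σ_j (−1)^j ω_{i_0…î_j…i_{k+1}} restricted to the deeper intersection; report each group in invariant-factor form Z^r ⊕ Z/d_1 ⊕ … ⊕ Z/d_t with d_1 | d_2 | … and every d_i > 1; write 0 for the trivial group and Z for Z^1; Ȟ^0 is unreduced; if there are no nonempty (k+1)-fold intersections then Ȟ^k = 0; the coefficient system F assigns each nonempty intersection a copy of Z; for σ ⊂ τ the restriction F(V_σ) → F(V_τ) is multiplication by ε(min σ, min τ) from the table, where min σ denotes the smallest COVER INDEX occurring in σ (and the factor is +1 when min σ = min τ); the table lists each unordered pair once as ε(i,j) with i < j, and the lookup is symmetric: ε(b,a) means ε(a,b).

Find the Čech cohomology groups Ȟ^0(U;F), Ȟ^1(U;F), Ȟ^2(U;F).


Ȟ^0 = 0,  Ȟ^1 = Z/2,  Ȟ^2 = 0

nerve simplices:
  V12={u} V14={q} V23={w} V34={s}
C dims 4,4; δ0: rk 4, SNF 1^3·2
degree 0: 4−4−0 = 0 → Ȟ^0 ≅ 0
degree 1: 4−0−4 = 0 plus torsion [2] → Ȟ^1 ≅ Z/2
degree 2: 0−0−0 = 0 → Ȟ^2 ≅ 0


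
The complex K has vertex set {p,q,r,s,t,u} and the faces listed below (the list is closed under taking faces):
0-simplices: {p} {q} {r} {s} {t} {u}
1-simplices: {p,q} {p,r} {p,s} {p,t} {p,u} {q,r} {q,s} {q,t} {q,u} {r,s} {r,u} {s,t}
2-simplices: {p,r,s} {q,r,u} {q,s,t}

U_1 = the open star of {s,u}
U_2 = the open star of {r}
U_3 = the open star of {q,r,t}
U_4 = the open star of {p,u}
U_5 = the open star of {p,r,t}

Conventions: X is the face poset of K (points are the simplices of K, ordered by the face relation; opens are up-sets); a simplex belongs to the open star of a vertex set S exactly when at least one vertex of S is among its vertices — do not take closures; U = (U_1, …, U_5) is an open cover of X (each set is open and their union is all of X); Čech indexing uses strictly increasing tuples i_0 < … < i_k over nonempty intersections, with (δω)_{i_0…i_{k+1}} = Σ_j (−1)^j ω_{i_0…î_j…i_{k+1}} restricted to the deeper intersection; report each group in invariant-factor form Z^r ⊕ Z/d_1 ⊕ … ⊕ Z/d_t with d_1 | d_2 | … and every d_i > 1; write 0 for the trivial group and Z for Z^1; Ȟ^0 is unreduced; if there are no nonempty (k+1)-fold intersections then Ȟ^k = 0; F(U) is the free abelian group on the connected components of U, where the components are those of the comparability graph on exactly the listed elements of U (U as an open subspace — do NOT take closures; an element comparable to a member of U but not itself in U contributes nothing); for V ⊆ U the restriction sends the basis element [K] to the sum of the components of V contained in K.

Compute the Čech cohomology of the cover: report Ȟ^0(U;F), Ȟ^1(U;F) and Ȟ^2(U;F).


nerve simplices:
  U1={{s},{u},{p,s},{p,u},{q,s},{q,u},{r,s},{r,u},{s,t},{p,r,s},{q,r,u},{q,s,t}} U2={{r},{p,r},{q,r},{r,s},{r,u},{p,r,s},{q,r,u}} U3={{q},{r},{t},{p,q},{p,r},{p,t},{q,r},{q,s},{q,t},{q,u},{r,s},{r,u},{s,t},{p,r,s},{q,r,u},{q,s,t}} U4={{p},{u},{p,q},{p,r},{p,s},{p,t},{p,u},{q,u},{r,u},{p,r,s},{q,r,u}} U5={{p},{r},{t},{p,q},{p,r},{p,s},{p,t},{p,u},{q,r},{q,t},{r,s},{r,u},{s,t},{p,r,s},{q,r,u},{q,s,t}}
  U12={{r,s},{r,u},{p,r,s},{q,r,u}} U13={{q,s},{q,u},{r,s},{r,u},{s,t},{p,r,s},{q,r,u},{q,s,t}} U14={{u},{p,s},{p,u},{q,u},{r,u},{p,r,s},{q,r,u}} U15={{p,s},{p,u},{r,s},{r,u},{s,t},{p,r,s},{q,r,u},{q,s,t}} U23={{r},{p,r},{q,r},{r,s},{r,u},{p,r,s},{q,r,u}} U24={{p,r},{r,u},{p,r,s},{q,r,u}} U25={{r},{p,r},{q,r},{r,s},{r,u},{p,r,s},{q,r,u}} U34={{p,q},{p,r},{p,t},{q,u},{r,u},{p,r,s},{q,r,u}} U35={{r},{t},{p,q},{p,r},{p,t},{q,r},{q,t},{r,s},{r,u},{s,t},{p,r,s},{q,r,u},{q,s,t}} U45={{p},{p,q},{p,r},{p,s},{p,t},{p,u},{r,u},{p,r,s},{q,r,u}}
  U123={{r,s},{r,u},{p,r,s},{q,r,u}} U124={{r,u},{p,r,s},{q,r,u}} U125={{r,s},{r,u},{p,r,s},{q,r,u}} U134={{q,u},{r,u},{p,r,s},{q,r,u}} U135={{r,s},{r,u},{s,t},{p,r,s},{q,r,u},{q,s,t}} U145={{p,s},{p,u},{r,u},{p,r,s},{q,r,u}} U234={{p,r},{r,u},{p,r,s},{q,r,u}} U235={{r},{p,r},{q,r},{r,s},{r,u},{p,r,s},{q,r,u}} U245={{p,r},{r,u},{p,r,s},{q,r,u}} U345={{p,q},{p,r},{p,t},{r,u},{p,r,s},{q,r,u}}
  U1234={{r,u},{p,r,s},{q,r,u}} U1235={{r,s},{r,u},{p,r,s},{q,r,u}} U1245={{r,u},{p,r,s},{q,r,u}} U1345={{r,u},{p,r,s},{q,r,u}} U2345={{p,r},{r,u},{p,r,s},{q,r,u}}
  U12345={{r,u},{p,r,s},{q,r,u}}
components per intersection:
  U1: {{s},{p,s},{q,s},{r,s},{s,t},{p,r,s},{q,s,t}} {{u},{p,u},{q,u},{r,u},{q,r,u}}
  U2: {{r},{p,r},{q,r},{r,s},{r,u},{p,r,s},{q,r,u}}
  U3: {{q},{r},{t},{p,q},{p,r},{p,t},{q,r},{q,s},{q,t},{q,u},{r,s},{r,u},{s,t},{p,r,s},{q,r,u},{q,s,t}}
  U4: {{p},{u},{p,q},{p,r},{p,s},{p,t},{p,u},{q,u},{r,u},{p,r,s},{q,r,u}}
  U5: {{p},{r},{t},{p,q},{p,r},{p,s},{p,t},{p,u},{q,r},{q,t},{r,s},{r,u},{s,t},{p,r,s},{q,r,u},{q,s,t}}
  U12: {{r,s},{p,r,s}} {{r,u},{q,r,u}}
  U13: {{q,s},{s,t},{q,s,t}} {{q,u},{r,u},{q,r,u}} {{r,s},{p,r,s}}
  U14: {{u},{p,u},{q,u},{r,u},{q,r,u}} {{p,s},{p,r,s}}
  U15: {{p,s},{r,s},{p,r,s}} {{p,u}} {{r,u},{q,r,u}} {{s,t},{q,s,t}}
  U23: {{r},{p,r},{q,r},{r,s},{r,u},{p,r,s},{q,r,u}}
  U24: {{p,r},{p,r,s}} {{r,u},{q,r,u}}
  U25: {{r},{p,r},{q,r},{r,s},{r,u},{p,r,s},{q,r,u}}
  U34: {{p,q}} {{p,r},{p,r,s}} {{p,t}} {{q,u},{r,u},{q,r,u}}
  U35: {{r},{p,r},{q,r},{r,s},{r,u},{p,r,s},{q,r,u}} {{t},{p,t},{q,t},{s,t},{q,s,t}} {{p,q}}
  U45: {{p},{p,q},{p,r},{p,s},{p,t},{p,u},{p,r,s}} {{r,u},{q,r,u}}
  U123: {{r,s},{p,r,s}} {{r,u},{q,r,u}}
  U124: {{r,u},{q,r,u}} {{p,r,s}}
  U125: {{r,s},{p,r,s}} {{r,u},{q,r,u}}
  U134: {{q,u},{r,u},{q,r,u}} {{p,r,s}}
  U135: {{r,s},{p,r,s}} {{r,u},{q,r,u}} {{s,t},{q,s,t}}
  U145: {{p,s},{p,r,s}} {{p,u}} {{r,u},{q,r,u}}
  U234: {{p,r},{p,r,s}} {{r,u},{q,r,u}}
  U235: {{r},{p,r},{q,r},{r,s},{r,u},{p,r,s},{q,r,u}}
  U245: {{p,r},{p,r,s}} {{r,u},{q,r,u}}
  U345: {{p,q}} {{p,r},{p,r,s}} {{p,t}} {{r,u},{q,r,u}}
  U1234: {{r,u},{q,r,u}} {{p,r,s}}
  U1235: {{r,s},{p,r,s}} {{r,u},{q,r,u}}
  U1245: {{r,u},{q,r,u}} {{p,r,s}}
  U1345: {{r,u},{q,r,u}} {{p,r,s}}
  U2345: {{p,r},{p,r,s}} {{r,u},{q,r,u}}
  U12345: {{r,u},{q,r,u}} {{p,r,s}}
C dims 6,24,23,10; δ0: rk 5, SNF 1^5; δ1: rk 15, SNF 1^15; δ2: rk 8, SNF 1^8
degree 0: 6−5−0 = 1 → Ȟ^0 ≅ Z
degree 1: 24−15−5 = 4 → Ȟ^1 ≅ Z^4
degree 2: 23−8−15 = 0 → Ȟ^2 ≅ 0

Ȟ^0(U;F) ≅ Z,  Ȟ^1(U;F) ≅ Z^4,  Ȟ^2(U;F) ≅ 0


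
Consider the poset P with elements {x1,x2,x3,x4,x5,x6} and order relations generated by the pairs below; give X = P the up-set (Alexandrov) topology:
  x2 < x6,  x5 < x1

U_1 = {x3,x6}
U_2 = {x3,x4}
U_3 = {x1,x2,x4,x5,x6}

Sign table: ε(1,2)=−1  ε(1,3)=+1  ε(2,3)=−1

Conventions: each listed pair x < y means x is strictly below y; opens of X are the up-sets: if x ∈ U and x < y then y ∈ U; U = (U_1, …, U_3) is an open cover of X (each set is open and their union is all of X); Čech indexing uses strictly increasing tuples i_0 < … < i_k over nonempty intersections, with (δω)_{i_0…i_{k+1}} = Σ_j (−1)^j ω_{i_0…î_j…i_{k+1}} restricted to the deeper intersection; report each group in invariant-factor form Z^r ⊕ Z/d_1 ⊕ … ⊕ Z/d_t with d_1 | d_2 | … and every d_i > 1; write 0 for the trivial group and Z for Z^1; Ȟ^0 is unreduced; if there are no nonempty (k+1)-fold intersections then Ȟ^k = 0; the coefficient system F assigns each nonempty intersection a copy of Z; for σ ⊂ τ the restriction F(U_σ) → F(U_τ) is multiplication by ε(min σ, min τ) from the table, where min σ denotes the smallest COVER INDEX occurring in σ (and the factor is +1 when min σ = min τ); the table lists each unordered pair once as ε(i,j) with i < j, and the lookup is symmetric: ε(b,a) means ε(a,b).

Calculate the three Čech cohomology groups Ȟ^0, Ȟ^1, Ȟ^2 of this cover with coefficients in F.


Ȟ^0(U;F) ≅ Z,  Ȟ^1(U;F) ≅ Z,  Ȟ^2(U;F) ≅ 0

cover nerve:
  U12={x3} U13={x6} U23={x4}
C dims 3,3; δ0: rk 2, SNF 1^2
Ȟ^0: (3−2)−0=1 ⇒ Z
Ȟ^1: (3−0)−2=1 ⇒ Z
Ȟ^2: (0−0)−0=0 ⇒ 0


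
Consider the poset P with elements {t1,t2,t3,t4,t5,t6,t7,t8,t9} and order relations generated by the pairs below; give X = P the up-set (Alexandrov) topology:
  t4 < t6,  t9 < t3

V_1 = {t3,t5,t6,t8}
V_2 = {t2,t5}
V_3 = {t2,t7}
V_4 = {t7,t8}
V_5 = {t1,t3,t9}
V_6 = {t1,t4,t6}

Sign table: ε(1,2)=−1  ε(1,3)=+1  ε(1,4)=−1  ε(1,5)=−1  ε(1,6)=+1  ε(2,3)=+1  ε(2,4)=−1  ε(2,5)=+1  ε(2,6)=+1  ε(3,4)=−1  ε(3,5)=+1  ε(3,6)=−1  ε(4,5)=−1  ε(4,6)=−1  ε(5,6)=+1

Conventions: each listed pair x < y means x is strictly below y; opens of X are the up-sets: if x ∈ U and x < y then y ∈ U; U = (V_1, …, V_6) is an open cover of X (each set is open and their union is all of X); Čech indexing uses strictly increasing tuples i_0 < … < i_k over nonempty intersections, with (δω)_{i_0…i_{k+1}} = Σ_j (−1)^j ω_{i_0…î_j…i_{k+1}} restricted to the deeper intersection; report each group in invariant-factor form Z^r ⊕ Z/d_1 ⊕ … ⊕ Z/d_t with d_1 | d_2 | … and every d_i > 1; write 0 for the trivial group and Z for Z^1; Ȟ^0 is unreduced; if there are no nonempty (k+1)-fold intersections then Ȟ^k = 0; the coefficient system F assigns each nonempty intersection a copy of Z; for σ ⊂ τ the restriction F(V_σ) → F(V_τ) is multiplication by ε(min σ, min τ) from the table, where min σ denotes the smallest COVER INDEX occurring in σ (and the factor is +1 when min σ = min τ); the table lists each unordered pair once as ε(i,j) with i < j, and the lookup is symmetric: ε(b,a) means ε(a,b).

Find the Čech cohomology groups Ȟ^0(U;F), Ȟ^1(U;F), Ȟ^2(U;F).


Ȟ^0 ≅ 0; Ȟ^1 ≅ Z ⊕ Z/2; Ȟ^2 ≅ 0

nerve of the cover:
  V12={t5} V14={t8} V15={t3} V16={t6} V23={t2} V34={t7} V56={t1}
C dims 6,7; δ0: rk 6, SNF 1^5·2
Ȟ^0 = (6 − 6) − 0 = 0, so Ȟ^0 ≅ 0
Ȟ^1 = (7 − 0) − 6 = 1 plus torsion [2], so Ȟ^1 ≅ Z ⊕ Z/2
Ȟ^2 = (0 − 0) − 0 = 0, so Ȟ^2 ≅ 0


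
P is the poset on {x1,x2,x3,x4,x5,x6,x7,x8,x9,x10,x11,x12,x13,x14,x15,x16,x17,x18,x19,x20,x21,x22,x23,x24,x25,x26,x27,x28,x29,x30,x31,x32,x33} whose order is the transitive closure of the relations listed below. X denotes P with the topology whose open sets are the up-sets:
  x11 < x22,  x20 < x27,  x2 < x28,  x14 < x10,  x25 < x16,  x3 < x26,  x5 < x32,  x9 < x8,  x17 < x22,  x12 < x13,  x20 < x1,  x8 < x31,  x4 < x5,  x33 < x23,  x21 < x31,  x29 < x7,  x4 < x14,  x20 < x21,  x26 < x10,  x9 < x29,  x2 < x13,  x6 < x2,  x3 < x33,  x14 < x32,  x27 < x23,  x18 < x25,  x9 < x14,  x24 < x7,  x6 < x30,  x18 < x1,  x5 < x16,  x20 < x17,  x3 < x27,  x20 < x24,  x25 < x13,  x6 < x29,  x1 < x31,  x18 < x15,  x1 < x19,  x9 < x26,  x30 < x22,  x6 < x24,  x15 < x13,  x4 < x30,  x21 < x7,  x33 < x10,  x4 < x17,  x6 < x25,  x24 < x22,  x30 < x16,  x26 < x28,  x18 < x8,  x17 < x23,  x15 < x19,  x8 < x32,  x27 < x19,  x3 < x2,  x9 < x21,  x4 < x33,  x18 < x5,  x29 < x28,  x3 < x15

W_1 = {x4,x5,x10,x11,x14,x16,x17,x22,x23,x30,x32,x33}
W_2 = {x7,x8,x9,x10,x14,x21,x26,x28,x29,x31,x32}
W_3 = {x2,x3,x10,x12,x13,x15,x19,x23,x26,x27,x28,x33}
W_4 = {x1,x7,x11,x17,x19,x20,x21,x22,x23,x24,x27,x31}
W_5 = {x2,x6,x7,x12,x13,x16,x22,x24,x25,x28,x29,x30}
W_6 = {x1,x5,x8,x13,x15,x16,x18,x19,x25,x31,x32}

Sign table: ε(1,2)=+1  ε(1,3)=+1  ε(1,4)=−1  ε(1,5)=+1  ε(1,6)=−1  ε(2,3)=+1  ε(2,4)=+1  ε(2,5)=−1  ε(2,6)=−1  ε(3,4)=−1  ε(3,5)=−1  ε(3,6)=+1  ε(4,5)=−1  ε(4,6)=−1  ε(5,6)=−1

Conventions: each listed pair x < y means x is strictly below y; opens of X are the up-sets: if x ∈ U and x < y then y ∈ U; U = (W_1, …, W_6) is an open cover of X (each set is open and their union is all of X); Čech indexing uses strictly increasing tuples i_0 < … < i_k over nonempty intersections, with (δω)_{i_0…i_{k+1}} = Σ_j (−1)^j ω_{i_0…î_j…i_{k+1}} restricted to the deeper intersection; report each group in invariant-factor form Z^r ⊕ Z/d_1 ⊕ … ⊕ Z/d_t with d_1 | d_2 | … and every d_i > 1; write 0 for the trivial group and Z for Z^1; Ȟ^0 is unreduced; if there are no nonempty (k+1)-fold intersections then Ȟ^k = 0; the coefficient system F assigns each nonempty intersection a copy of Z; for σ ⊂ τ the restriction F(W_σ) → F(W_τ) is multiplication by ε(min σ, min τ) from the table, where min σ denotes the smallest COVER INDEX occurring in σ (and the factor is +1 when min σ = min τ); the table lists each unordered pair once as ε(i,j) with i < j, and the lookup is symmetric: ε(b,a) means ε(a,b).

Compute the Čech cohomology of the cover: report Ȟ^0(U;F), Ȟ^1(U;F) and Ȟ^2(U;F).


nerve of the cover:
  W12={x10,x14,x32} W13={x10,x23,x33} W14={x11,x17,x22,x23} W15={x16,x22,x30} W16={x5,x16,x32} W23={x10,x26,x28} W24={x7,x21,x31} W25={x7,x28,x29} W26={x8,x31,x32} W34={x19,x23,x27} W35={x2,x12,x13,x28} W36={x13,x15,x19} W45={x7,x22,x24} W46={x1,x19,x31} W56={x13,x16,x25}
  W123={x10} W126={x32} W134={x23} W145={x22} W156={x16} W235={x28} W245={x7} W246={x31} W346={x19} W356={x13}
C dims 6,15,10; δ0: rk 6, SNF 1^5·2; δ1: rk 9, SNF 1^9
Ȟ^0 = (6 − 6) − 0 = 0, so Ȟ^0 ≅ 0
Ȟ^1 = (15 − 9) − 6 = 0 plus torsion [2], so Ȟ^1 ≅ Z/2
Ȟ^2 = (10 − 0) − 9 = 1, so Ȟ^2 ≅ Z

Ȟ^0 ≅ 0; Ȟ^1 ≅ Z/2; Ȟ^2 ≅ Z


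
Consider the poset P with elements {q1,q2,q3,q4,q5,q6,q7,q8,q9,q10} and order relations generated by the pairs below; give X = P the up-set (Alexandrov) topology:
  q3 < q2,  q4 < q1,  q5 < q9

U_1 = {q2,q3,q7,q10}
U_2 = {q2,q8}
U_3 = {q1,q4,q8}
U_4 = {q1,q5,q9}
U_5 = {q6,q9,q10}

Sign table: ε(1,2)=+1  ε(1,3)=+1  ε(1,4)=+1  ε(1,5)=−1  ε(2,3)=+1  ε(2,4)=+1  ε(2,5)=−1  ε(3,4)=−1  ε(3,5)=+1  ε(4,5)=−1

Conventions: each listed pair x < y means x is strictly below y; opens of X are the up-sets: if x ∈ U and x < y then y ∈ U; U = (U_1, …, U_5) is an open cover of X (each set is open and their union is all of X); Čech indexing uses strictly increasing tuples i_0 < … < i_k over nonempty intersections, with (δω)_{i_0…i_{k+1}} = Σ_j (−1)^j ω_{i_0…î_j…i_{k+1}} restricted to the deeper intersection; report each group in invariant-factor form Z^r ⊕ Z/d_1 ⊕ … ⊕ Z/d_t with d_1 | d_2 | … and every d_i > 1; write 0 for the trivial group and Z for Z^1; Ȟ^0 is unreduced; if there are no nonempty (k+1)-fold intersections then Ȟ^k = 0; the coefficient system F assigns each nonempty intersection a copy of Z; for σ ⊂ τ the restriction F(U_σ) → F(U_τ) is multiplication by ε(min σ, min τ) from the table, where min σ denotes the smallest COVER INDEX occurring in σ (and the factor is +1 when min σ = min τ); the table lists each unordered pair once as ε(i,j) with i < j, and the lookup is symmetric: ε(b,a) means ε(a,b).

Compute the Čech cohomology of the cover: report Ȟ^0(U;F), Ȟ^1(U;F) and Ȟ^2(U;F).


cover nerve:
  U12={q2} U15={q10} U23={q8} U34={q1} U45={q9}
C dims 5,5; δ0: rk 5, SNF 1^4·2
Ȟ^0: (5−5)−0=0 ⇒ 0
Ȟ^1: (5−0)−5=0 plus torsion [2] ⇒ Z/2
Ȟ^2: (0−0)−0=0 ⇒ 0

Ȟ^0 = 0, Ȟ^1 = Z/2, Ȟ^2 = 0


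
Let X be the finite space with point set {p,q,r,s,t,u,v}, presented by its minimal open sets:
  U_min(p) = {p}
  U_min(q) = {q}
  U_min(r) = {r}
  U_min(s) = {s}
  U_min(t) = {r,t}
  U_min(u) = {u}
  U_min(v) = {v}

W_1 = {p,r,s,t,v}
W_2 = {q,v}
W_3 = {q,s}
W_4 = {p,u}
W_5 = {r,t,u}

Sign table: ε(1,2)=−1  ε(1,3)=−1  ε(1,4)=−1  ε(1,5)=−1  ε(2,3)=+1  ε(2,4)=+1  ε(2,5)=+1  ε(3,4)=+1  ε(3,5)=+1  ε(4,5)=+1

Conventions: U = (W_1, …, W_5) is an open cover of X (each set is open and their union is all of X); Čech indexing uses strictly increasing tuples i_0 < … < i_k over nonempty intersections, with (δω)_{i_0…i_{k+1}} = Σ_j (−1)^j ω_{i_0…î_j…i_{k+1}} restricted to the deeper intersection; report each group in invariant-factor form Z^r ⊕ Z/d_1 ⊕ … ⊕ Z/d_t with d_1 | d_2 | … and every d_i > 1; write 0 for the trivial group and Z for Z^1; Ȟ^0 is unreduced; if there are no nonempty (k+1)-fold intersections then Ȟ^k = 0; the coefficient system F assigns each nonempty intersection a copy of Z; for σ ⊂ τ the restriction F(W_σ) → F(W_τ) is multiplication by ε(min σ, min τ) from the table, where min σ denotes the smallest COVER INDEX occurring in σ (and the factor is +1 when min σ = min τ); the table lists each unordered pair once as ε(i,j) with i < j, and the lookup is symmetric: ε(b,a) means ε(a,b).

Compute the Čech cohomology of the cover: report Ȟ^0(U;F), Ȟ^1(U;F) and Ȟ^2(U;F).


cover nerve:
  W12={v} W13={s} W14={p} W15={r,t} W23={q} W45={u}
C dims 5,6; δ0: rk 4, SNF 1^4
Ȟ^0: (5−4)−0=1 ⇒ Z
Ȟ^1: (6−0)−4=2 ⇒ Z^2
Ȟ^2: (0−0)−0=0 ⇒ 0

Ȟ^0 = Z; Ȟ^1 = Z^2; Ȟ^2 = 0


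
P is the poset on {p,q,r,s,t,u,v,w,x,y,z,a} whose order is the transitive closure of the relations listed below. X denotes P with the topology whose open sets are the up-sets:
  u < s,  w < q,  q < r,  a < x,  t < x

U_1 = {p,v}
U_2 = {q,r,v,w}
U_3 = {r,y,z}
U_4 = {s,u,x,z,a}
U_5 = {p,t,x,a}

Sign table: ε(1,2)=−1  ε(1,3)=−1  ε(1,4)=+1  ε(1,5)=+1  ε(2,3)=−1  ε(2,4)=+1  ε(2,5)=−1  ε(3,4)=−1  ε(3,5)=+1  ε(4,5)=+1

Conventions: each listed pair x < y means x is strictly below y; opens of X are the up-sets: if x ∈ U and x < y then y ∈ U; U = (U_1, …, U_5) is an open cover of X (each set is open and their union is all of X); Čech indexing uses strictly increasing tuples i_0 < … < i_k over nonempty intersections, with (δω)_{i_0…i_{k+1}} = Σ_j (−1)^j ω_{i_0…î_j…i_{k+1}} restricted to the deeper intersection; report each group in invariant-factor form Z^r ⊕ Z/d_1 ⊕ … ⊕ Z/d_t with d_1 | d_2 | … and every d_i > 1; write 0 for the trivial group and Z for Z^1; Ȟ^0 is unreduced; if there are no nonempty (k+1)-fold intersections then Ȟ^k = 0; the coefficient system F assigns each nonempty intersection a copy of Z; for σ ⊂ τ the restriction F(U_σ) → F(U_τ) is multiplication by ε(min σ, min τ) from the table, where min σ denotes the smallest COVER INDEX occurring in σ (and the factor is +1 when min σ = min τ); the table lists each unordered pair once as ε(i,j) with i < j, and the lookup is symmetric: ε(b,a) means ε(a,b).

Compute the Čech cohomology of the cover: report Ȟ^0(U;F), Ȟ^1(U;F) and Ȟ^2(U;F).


nonempty overlaps:
  U12={v} U15={p} U23={r} U34={z} U45={x,a}
C dims 5,5; δ0: rk 5, SNF 1^4·2
degree 0: 5−5−0 = 0 → Ȟ^0 ≅ 0
degree 1: 5−0−5 = 0 plus torsion [2] → Ȟ^1 ≅ Z/2
degree 2: 0−0−0 = 0 → Ȟ^2 ≅ 0

Ȟ^0 = 0, Ȟ^1 = Z/2, Ȟ^2 = 0


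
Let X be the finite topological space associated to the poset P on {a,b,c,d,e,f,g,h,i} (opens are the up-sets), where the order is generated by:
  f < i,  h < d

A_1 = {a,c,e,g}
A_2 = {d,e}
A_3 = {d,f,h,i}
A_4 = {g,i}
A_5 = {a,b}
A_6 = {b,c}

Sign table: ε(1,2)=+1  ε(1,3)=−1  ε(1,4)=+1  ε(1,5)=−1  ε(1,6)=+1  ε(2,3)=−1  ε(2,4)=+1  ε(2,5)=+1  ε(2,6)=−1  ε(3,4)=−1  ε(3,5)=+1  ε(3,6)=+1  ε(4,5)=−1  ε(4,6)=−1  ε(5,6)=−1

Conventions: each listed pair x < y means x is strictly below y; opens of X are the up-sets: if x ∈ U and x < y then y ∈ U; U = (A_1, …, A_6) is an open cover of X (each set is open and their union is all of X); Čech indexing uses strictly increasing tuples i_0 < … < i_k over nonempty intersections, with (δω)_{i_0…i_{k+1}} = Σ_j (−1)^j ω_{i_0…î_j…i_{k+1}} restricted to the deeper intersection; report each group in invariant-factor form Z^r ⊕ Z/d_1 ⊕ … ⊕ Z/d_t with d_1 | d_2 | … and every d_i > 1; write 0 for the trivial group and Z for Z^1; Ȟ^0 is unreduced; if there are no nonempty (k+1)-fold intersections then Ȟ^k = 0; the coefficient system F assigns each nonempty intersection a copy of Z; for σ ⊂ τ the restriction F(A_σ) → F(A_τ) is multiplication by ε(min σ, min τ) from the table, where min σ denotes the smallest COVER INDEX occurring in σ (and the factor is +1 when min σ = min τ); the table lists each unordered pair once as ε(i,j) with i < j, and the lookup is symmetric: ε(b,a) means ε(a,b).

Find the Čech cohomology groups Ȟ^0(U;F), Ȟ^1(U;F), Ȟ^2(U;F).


cover nerve:
  A12={e} A14={g} A15={a} A16={c} A23={d} A34={i} A56={b}
C dims 6,7; δ0: rk 5, SNF 1^5
Ȟ^0: (6−5)−0=1 ⇒ Z
Ȟ^1: (7−0)−5=2 ⇒ Z^2
Ȟ^2: (0−0)−0=0 ⇒ 0

Ȟ^0 ≅ Z, Ȟ^1 ≅ Z^2, Ȟ^2 ≅ 0


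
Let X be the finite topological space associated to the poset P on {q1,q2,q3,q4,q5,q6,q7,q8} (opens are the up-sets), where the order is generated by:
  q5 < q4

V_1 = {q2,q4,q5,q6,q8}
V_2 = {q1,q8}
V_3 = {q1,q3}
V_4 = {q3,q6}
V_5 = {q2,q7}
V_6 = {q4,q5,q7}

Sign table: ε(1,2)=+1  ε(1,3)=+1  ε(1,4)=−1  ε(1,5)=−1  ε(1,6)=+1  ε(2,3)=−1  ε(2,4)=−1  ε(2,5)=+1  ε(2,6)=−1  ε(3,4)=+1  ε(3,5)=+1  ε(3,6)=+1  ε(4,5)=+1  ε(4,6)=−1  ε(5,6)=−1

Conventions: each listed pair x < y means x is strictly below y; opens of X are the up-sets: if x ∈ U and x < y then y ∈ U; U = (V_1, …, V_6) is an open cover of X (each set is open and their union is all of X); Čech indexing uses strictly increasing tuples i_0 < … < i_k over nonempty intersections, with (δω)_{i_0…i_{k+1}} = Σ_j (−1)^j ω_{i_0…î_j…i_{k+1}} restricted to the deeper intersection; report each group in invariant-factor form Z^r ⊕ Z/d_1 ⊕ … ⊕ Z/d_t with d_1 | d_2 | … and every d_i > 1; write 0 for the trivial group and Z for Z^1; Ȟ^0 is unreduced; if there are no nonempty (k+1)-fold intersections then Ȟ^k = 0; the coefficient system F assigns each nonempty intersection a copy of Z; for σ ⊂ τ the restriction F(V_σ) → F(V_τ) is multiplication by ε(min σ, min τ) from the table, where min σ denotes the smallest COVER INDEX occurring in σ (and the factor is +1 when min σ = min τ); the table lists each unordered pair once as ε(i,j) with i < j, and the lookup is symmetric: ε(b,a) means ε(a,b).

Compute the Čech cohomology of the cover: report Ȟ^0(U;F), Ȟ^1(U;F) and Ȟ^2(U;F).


nonempty intersections:
  V12={q8} V14={q6} V15={q2} V16={q4,q5} V23={q1} V34={q3} V56={q7}
C dims 6,7; δ0: rk 5, SNF 1^5
Ȟ^0: (6−5)−0=1 ⇒ Z
Ȟ^1: (7−0)−5=2 ⇒ Z^2
Ȟ^2: (0−0)−0=0 ⇒ 0

Ȟ^0(U;F) ≅ Z, Ȟ^1(U;F) ≅ Z^2 and Ȟ^2(U;F) ≅ 0


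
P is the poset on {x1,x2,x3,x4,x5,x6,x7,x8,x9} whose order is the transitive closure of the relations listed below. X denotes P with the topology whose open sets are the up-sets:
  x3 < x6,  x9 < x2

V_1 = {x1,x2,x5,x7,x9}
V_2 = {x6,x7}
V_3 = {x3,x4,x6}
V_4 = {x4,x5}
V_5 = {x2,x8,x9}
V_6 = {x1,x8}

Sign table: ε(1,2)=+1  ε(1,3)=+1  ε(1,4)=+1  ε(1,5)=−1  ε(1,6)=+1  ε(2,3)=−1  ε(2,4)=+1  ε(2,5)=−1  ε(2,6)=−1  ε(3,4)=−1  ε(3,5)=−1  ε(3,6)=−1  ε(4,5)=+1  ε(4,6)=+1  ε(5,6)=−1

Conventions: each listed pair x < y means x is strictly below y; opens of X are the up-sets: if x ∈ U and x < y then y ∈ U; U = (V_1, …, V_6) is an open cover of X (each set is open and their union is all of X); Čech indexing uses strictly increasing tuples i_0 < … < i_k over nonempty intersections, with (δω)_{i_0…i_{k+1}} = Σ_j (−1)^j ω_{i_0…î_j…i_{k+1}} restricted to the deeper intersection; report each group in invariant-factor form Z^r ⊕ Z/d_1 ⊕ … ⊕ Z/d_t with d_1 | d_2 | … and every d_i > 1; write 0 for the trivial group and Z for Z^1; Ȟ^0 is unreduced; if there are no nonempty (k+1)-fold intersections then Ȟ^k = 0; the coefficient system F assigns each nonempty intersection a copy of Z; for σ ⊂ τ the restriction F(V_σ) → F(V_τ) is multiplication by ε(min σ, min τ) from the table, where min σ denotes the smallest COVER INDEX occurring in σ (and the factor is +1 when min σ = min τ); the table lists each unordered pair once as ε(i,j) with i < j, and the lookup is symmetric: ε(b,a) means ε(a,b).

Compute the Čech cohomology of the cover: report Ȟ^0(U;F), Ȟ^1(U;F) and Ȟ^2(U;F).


Ȟ^0 ≅ Z, Ȟ^1 ≅ Z^2 and Ȟ^2 ≅ 0

nerve simplices:
  V12={x7} V14={x5} V15={x2,x9} V16={x1} V23={x6} V34={x4} V56={x8}
C dims 6,7; δ0: rk 5, SNF 1^5
degree 0: 6−5−0 = 1 → Ȟ^0 ≅ Z
degree 1: 7−0−5 = 2 → Ȟ^1 ≅ Z^2
degree 2: 0−0−0 = 0 → Ȟ^2 ≅ 0


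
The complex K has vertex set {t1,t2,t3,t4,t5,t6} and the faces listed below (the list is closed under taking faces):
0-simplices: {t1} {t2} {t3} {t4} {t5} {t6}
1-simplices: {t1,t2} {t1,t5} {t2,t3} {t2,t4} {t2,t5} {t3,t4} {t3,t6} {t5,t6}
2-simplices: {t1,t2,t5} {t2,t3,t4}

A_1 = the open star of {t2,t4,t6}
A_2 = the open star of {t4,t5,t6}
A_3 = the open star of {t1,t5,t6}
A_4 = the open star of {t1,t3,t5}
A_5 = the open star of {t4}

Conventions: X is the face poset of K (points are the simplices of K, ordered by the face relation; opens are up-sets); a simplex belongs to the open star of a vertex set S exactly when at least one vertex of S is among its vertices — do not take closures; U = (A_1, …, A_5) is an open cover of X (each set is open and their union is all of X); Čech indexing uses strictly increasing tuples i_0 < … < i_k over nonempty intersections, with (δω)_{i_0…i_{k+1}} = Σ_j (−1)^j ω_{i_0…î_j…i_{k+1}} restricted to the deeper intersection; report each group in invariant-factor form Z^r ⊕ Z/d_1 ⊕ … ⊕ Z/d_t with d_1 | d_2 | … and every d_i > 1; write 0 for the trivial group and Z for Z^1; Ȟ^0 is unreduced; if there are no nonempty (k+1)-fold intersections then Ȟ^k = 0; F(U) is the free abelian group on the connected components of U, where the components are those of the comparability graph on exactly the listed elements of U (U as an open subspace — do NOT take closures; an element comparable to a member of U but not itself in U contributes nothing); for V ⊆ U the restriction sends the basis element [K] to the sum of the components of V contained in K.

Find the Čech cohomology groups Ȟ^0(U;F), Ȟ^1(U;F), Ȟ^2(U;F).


Ȟ^0 = Z,  Ȟ^1 = Z,  Ȟ^2 = 0

nerve simplices:
  A1={{t2},{t4},{t6},{t1,t2},{t2,t3},{t2,t4},{t2,t5},{t3,t4},{t3,t6},{t5,t6},{t1,t2,t5},{t2,t3,t4}} A2={{t4},{t5},{t6},{t1,t5},{t2,t4},{t2,t5},{t3,t4},{t3,t6},{t5,t6},{t1,t2,t5},{t2,t3,t4}} A3={{t1},{t5},{t6},{t1,t2},{t1,t5},{t2,t5},{t3,t6},{t5,t6},{t1,t2,t5}} A4={{t1},{t3},{t5},{t1,t2},{t1,t5},{t2,t3},{t2,t5},{t3,t4},{t3,t6},{t5,t6},{t1,t2,t5},{t2,t3,t4}} A5={{t4},{t2,t4},{t3,t4},{t2,t3,t4}}
  A12={{t4},{t6},{t2,t4},{t2,t5},{t3,t4},{t3,t6},{t5,t6},{t1,t2,t5},{t2,t3,t4}} A13={{t6},{t1,t2},{t2,t5},{t3,t6},{t5,t6},{t1,t2,t5}} A14={{t1,t2},{t2,t3},{t2,t5},{t3,t4},{t3,t6},{t5,t6},{t1,t2,t5},{t2,t3,t4}} A15={{t4},{t2,t4},{t3,t4},{t2,t3,t4}} A23={{t5},{t6},{t1,t5},{t2,t5},{t3,t6},{t5,t6},{t1,t2,t5}} A24={{t5},{t1,t5},{t2,t5},{t3,t4},{t3,t6},{t5,t6},{t1,t2,t5},{t2,t3,t4}} A25={{t4},{t2,t4},{t3,t4},{t2,t3,t4}} A34={{t1},{t5},{t1,t2},{t1,t5},{t2,t5},{t3,t6},{t5,t6},{t1,t2,t5}} A45={{t3,t4},{t2,t3,t4}}
  A123={{t6},{t2,t5},{t3,t6},{t5,t6},{t1,t2,t5}} A124={{t2,t5},{t3,t4},{t3,t6},{t5,t6},{t1,t2,t5},{t2,t3,t4}} A125={{t4},{t2,t4},{t3,t4},{t2,t3,t4}} A134={{t1,t2},{t2,t5},{t3,t6},{t5,t6},{t1,t2,t5}} A145={{t3,t4},{t2,t3,t4}} A234={{t5},{t1,t5},{t2,t5},{t3,t6},{t5,t6},{t1,t2,t5}} A245={{t3,t4},{t2,t3,t4}}
  A1234={{t2,t5},{t3,t6},{t5,t6},{t1,t2,t5}} A1245={{t3,t4},{t2,t3,t4}}
components per intersection:
  A1: {{t2},{t4},{t1,t2},{t2,t3},{t2,t4},{t2,t5},{t3,t4},{t1,t2,t5},{t2,t3,t4}} {{t6},{t3,t6},{t5,t6}}
  A2: {{t4},{t2,t4},{t3,t4},{t2,t3,t4}} {{t5},{t6},{t1,t5},{t2,t5},{t3,t6},{t5,t6},{t1,t2,t5}}
  A3: {{t1},{t5},{t6},{t1,t2},{t1,t5},{t2,t5},{t3,t6},{t5,t6},{t1,t2,t5}}
  A4: {{t1},{t5},{t1,t2},{t1,t5},{t2,t5},{t5,t6},{t1,t2,t5}} {{t3},{t2,t3},{t3,t4},{t3,t6},{t2,t3,t4}}
  A5: {{t4},{t2,t4},{t3,t4},{t2,t3,t4}}
  A12: {{t4},{t2,t4},{t3,t4},{t2,t3,t4}} {{t6},{t3,t6},{t5,t6}} {{t2,t5},{t1,t2,t5}}
  A13: {{t6},{t3,t6},{t5,t6}} {{t1,t2},{t2,t5},{t1,t2,t5}}
  A14: {{t1,t2},{t2,t5},{t1,t2,t5}} {{t2,t3},{t3,t4},{t2,t3,t4}} {{t3,t6}} {{t5,t6}}
  A15: {{t4},{t2,t4},{t3,t4},{t2,t3,t4}}
  A23: {{t5},{t6},{t1,t5},{t2,t5},{t3,t6},{t5,t6},{t1,t2,t5}}
  A24: {{t5},{t1,t5},{t2,t5},{t5,t6},{t1,t2,t5}} {{t3,t4},{t2,t3,t4}} {{t3,t6}}
  A25: {{t4},{t2,t4},{t3,t4},{t2,t3,t4}}
  A34: {{t1},{t5},{t1,t2},{t1,t5},{t2,t5},{t5,t6},{t1,t2,t5}} {{t3,t6}}
  A45: {{t3,t4},{t2,t3,t4}}
  A123: {{t6},{t3,t6},{t5,t6}} {{t2,t5},{t1,t2,t5}}
  A124: {{t2,t5},{t1,t2,t5}} {{t3,t4},{t2,t3,t4}} {{t3,t6}} {{t5,t6}}
  A125: {{t4},{t2,t4},{t3,t4},{t2,t3,t4}}
  A134: {{t1,t2},{t2,t5},{t1,t2,t5}} {{t3,t6}} {{t5,t6}}
  A145: {{t3,t4},{t2,t3,t4}}
  A234: {{t5},{t1,t5},{t2,t5},{t5,t6},{t1,t2,t5}} {{t3,t6}}
  A245: {{t3,t4},{t2,t3,t4}}
  A1234: {{t2,t5},{t1,t2,t5}} {{t3,t6}} {{t5,t6}}
  A1245: {{t3,t4},{t2,t3,t4}}
C dims 8,18,14,4; δ0: rk 7, SNF 1^7; δ1: rk 10, SNF 1^10; δ2: rk 4, SNF 1^4
degree 0: 8−7−0 = 1 → Ȟ^0 ≅ Z
degree 1: 18−10−7 = 1 → Ȟ^1 ≅ Z
degree 2: 14−4−10 = 0 → Ȟ^2 ≅ 0
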